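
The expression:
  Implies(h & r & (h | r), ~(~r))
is always true.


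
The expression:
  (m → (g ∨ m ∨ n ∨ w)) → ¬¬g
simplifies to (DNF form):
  g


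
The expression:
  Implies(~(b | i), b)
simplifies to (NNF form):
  b | i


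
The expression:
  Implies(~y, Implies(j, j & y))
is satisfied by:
  {y: True, j: False}
  {j: False, y: False}
  {j: True, y: True}


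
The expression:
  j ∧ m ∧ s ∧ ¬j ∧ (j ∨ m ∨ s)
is never true.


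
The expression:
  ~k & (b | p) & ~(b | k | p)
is never true.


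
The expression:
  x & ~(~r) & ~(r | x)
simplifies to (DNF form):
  False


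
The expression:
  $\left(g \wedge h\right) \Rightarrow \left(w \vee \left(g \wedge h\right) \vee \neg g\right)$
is always true.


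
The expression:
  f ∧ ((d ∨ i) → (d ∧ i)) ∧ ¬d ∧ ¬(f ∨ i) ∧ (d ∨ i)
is never true.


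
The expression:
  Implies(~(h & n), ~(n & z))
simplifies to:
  h | ~n | ~z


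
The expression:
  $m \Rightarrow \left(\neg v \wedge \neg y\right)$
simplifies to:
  $\left(\neg v \wedge \neg y\right) \vee \neg m$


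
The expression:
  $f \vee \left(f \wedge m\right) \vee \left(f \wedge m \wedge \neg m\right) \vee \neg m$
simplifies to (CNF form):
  $f \vee \neg m$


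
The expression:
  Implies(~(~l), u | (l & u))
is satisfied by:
  {u: True, l: False}
  {l: False, u: False}
  {l: True, u: True}


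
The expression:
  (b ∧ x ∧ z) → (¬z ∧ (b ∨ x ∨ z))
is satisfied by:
  {z: False, x: False, b: False}
  {b: True, z: False, x: False}
  {x: True, z: False, b: False}
  {b: True, x: True, z: False}
  {z: True, b: False, x: False}
  {b: True, z: True, x: False}
  {x: True, z: True, b: False}


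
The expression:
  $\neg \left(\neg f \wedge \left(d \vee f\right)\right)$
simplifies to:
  $f \vee \neg d$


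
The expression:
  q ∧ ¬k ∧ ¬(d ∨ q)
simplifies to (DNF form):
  False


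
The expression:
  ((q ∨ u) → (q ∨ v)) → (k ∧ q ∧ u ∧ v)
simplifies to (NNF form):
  u ∧ (k ∨ ¬v) ∧ (q ∨ ¬v) ∧ (v ∨ ¬q)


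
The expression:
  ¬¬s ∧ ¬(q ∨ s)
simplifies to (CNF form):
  False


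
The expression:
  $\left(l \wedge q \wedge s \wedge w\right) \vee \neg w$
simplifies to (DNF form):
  $\left(l \wedge q \wedge s\right) \vee \neg w$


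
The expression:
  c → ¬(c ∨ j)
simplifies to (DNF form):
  ¬c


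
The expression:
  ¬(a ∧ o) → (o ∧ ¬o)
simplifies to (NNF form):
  a ∧ o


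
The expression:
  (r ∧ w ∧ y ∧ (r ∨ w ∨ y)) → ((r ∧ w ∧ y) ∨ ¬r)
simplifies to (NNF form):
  True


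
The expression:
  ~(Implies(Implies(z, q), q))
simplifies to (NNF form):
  ~q & ~z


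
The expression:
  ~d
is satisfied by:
  {d: False}


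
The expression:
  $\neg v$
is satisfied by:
  {v: False}


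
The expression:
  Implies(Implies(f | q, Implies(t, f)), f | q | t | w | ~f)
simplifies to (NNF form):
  True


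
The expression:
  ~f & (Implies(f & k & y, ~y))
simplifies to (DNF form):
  ~f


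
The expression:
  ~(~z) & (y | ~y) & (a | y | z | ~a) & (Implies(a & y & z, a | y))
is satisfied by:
  {z: True}


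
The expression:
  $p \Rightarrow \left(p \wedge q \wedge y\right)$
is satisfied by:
  {y: True, q: True, p: False}
  {y: True, q: False, p: False}
  {q: True, y: False, p: False}
  {y: False, q: False, p: False}
  {y: True, p: True, q: True}


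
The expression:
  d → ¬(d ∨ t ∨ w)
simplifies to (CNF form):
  ¬d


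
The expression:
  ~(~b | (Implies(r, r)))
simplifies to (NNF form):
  False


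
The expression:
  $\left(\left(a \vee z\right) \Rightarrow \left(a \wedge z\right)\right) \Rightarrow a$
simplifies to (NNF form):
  $a \vee z$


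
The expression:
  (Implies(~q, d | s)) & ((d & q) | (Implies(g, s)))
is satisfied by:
  {d: True, s: True, q: True, g: False}
  {d: True, s: True, q: False, g: False}
  {s: True, q: True, g: False, d: False}
  {s: True, q: False, g: False, d: False}
  {d: True, s: True, g: True, q: True}
  {d: True, s: True, g: True, q: False}
  {s: True, g: True, q: True, d: False}
  {s: True, g: True, q: False, d: False}
  {d: True, g: False, q: True, s: False}
  {d: True, g: False, q: False, s: False}
  {q: True, s: False, g: False, d: False}
  {d: True, g: True, q: True, s: False}


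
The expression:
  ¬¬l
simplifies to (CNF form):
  l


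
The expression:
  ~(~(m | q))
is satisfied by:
  {q: True, m: True}
  {q: True, m: False}
  {m: True, q: False}


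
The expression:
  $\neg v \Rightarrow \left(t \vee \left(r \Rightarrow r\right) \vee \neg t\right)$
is always true.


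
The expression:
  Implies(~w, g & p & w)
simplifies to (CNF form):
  w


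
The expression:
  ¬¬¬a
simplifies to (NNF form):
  ¬a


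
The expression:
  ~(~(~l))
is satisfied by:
  {l: False}


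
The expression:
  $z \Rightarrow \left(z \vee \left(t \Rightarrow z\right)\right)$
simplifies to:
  $\text{True}$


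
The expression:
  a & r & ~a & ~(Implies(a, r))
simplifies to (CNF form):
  False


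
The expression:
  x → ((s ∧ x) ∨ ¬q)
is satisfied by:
  {s: True, q: False, x: False}
  {s: False, q: False, x: False}
  {x: True, s: True, q: False}
  {x: True, s: False, q: False}
  {q: True, s: True, x: False}
  {q: True, s: False, x: False}
  {q: True, x: True, s: True}


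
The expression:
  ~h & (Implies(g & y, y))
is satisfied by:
  {h: False}


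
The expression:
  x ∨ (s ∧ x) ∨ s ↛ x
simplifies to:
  s ∨ x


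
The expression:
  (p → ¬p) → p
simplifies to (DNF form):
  p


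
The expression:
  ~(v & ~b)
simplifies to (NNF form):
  b | ~v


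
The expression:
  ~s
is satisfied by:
  {s: False}


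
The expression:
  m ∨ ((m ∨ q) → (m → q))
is always true.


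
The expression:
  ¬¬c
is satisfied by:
  {c: True}


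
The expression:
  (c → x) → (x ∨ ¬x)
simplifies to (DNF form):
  True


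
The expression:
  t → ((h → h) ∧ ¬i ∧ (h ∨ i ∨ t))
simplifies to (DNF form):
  ¬i ∨ ¬t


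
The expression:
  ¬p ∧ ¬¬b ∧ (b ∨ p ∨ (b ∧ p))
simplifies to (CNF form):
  b ∧ ¬p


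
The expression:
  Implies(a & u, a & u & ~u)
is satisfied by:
  {u: False, a: False}
  {a: True, u: False}
  {u: True, a: False}


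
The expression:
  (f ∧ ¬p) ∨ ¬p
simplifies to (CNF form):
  ¬p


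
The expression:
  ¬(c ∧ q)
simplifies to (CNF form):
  ¬c ∨ ¬q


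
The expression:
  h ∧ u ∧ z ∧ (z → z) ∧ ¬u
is never true.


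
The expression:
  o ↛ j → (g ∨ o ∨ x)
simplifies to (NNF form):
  True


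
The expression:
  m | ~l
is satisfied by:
  {m: True, l: False}
  {l: False, m: False}
  {l: True, m: True}


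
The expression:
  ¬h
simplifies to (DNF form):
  ¬h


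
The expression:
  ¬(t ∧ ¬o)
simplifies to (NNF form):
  o ∨ ¬t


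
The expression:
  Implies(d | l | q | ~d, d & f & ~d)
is never true.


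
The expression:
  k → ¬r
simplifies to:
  ¬k ∨ ¬r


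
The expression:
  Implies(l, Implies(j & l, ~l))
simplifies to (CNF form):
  ~j | ~l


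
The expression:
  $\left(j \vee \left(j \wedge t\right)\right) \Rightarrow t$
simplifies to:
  $t \vee \neg j$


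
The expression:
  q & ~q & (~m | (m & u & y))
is never true.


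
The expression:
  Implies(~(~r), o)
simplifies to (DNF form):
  o | ~r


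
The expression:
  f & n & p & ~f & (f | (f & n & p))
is never true.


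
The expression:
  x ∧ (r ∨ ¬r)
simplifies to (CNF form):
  x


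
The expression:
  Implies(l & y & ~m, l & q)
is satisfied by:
  {q: True, m: True, l: False, y: False}
  {q: True, l: False, m: False, y: False}
  {m: True, q: False, l: False, y: False}
  {q: False, l: False, m: False, y: False}
  {y: True, q: True, m: True, l: False}
  {y: True, q: True, l: False, m: False}
  {y: True, m: True, q: False, l: False}
  {y: True, q: False, l: False, m: False}
  {q: True, l: True, m: True, y: False}
  {q: True, l: True, y: False, m: False}
  {l: True, m: True, y: False, q: False}
  {l: True, y: False, m: False, q: False}
  {q: True, l: True, y: True, m: True}
  {q: True, l: True, y: True, m: False}
  {l: True, y: True, m: True, q: False}


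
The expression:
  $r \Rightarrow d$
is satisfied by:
  {d: True, r: False}
  {r: False, d: False}
  {r: True, d: True}


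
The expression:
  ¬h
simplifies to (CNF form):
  ¬h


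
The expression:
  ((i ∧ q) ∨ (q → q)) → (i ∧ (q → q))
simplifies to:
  i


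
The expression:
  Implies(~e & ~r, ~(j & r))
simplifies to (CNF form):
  True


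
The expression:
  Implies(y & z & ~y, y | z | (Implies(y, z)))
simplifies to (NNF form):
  True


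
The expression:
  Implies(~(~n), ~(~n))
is always true.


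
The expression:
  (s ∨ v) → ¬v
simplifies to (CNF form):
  ¬v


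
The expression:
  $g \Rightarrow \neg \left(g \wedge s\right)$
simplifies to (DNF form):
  $\neg g \vee \neg s$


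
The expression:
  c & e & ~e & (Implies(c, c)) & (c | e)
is never true.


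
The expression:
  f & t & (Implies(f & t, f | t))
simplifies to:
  f & t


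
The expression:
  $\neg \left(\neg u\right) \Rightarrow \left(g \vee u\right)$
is always true.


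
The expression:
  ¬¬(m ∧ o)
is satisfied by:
  {m: True, o: True}


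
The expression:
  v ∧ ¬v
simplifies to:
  False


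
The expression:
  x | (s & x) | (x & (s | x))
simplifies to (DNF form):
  x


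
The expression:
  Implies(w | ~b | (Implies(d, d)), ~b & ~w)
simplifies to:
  ~b & ~w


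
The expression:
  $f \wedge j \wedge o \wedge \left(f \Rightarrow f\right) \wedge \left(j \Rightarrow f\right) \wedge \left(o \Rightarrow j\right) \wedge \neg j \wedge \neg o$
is never true.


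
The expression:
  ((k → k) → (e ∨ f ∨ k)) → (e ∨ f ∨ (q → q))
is always true.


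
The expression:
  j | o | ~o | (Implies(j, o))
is always true.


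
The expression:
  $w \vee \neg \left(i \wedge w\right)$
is always true.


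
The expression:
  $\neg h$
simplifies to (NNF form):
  $\neg h$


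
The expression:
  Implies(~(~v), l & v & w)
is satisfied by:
  {w: True, l: True, v: False}
  {w: True, l: False, v: False}
  {l: True, w: False, v: False}
  {w: False, l: False, v: False}
  {w: True, v: True, l: True}


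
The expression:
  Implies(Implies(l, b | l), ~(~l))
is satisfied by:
  {l: True}


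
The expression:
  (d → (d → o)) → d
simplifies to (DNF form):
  d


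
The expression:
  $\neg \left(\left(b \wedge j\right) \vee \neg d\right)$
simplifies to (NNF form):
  $d \wedge \left(\neg b \vee \neg j\right)$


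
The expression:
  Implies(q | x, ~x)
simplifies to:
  ~x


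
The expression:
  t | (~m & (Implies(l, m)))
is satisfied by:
  {t: True, m: False, l: False}
  {t: True, l: True, m: False}
  {t: True, m: True, l: False}
  {t: True, l: True, m: True}
  {l: False, m: False, t: False}


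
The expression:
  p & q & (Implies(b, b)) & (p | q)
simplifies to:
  p & q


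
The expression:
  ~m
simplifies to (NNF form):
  ~m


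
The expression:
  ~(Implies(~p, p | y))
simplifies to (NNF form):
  ~p & ~y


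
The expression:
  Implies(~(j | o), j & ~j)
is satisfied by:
  {o: True, j: True}
  {o: True, j: False}
  {j: True, o: False}


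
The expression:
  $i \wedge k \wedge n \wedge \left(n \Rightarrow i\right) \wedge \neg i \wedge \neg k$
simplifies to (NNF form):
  $\text{False}$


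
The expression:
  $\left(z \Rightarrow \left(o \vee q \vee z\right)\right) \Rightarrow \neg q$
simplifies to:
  $\neg q$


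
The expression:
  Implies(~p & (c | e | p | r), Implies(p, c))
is always true.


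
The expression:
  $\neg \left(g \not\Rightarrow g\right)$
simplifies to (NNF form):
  $\text{True}$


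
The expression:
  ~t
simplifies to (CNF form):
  ~t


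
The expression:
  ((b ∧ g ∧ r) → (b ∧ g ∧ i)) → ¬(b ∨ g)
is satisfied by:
  {r: True, i: False, b: False, g: False}
  {r: False, i: False, b: False, g: False}
  {r: True, i: True, b: False, g: False}
  {i: True, r: False, b: False, g: False}
  {g: True, b: True, r: True, i: False}


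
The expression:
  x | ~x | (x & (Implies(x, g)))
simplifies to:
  True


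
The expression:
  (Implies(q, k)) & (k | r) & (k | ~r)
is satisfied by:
  {k: True}


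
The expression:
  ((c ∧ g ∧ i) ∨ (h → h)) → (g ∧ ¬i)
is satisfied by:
  {g: True, i: False}


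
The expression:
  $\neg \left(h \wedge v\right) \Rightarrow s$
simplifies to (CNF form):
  $\left(h \vee s\right) \wedge \left(s \vee v\right)$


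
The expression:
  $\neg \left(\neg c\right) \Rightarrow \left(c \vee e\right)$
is always true.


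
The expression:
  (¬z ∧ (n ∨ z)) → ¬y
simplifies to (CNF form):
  z ∨ ¬n ∨ ¬y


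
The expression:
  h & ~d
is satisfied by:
  {h: True, d: False}


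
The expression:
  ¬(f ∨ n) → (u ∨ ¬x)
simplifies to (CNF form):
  f ∨ n ∨ u ∨ ¬x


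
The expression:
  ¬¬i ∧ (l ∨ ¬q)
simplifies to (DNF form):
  (i ∧ l) ∨ (i ∧ ¬q)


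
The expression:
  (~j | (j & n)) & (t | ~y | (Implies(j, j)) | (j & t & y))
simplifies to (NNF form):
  n | ~j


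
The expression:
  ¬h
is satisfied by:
  {h: False}


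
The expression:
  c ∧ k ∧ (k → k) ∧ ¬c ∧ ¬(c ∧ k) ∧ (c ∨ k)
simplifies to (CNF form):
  False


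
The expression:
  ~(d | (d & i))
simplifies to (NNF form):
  ~d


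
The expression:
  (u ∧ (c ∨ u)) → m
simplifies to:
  m ∨ ¬u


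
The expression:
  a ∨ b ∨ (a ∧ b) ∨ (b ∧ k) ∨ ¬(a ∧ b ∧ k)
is always true.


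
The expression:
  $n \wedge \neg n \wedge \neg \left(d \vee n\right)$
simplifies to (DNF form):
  $\text{False}$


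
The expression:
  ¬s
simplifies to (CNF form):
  ¬s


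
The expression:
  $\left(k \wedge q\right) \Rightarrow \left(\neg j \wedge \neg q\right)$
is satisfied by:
  {k: False, q: False}
  {q: True, k: False}
  {k: True, q: False}


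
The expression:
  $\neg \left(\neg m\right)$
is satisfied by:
  {m: True}


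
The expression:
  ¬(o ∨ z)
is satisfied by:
  {o: False, z: False}


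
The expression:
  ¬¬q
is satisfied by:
  {q: True}


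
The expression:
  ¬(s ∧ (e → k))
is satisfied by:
  {e: True, k: False, s: False}
  {k: False, s: False, e: False}
  {e: True, k: True, s: False}
  {k: True, e: False, s: False}
  {s: True, e: True, k: False}


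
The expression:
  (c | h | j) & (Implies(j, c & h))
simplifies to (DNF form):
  (c & h) | (c & ~j) | (h & ~j)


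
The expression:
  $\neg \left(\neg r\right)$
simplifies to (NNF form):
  $r$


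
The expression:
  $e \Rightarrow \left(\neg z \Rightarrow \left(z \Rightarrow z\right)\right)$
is always true.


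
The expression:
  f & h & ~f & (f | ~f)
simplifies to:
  False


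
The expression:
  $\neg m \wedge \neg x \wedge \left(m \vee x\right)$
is never true.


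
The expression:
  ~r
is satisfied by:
  {r: False}


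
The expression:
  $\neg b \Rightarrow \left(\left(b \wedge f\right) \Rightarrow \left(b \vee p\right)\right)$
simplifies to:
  $\text{True}$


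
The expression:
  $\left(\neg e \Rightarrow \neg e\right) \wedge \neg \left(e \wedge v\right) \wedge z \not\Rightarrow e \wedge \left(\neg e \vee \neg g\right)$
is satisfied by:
  {z: True, e: False}


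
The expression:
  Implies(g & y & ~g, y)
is always true.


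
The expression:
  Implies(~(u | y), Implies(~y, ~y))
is always true.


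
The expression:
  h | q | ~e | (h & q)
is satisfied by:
  {h: True, q: True, e: False}
  {h: True, e: False, q: False}
  {q: True, e: False, h: False}
  {q: False, e: False, h: False}
  {h: True, q: True, e: True}
  {h: True, e: True, q: False}
  {q: True, e: True, h: False}


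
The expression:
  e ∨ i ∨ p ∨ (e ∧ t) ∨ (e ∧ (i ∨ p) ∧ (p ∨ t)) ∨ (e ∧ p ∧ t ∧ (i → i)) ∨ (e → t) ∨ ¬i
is always true.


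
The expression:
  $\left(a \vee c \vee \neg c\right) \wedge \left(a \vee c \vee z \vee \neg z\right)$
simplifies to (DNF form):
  $\text{True}$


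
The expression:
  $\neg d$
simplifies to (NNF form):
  $\neg d$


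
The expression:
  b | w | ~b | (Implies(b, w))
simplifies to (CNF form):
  True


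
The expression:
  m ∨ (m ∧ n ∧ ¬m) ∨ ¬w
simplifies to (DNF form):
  m ∨ ¬w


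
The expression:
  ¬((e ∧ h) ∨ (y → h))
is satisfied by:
  {y: True, h: False}


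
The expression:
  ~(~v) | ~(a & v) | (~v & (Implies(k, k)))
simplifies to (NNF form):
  True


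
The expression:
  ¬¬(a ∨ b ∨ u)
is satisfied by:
  {a: True, b: True, u: True}
  {a: True, b: True, u: False}
  {a: True, u: True, b: False}
  {a: True, u: False, b: False}
  {b: True, u: True, a: False}
  {b: True, u: False, a: False}
  {u: True, b: False, a: False}


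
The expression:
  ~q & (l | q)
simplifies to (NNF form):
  l & ~q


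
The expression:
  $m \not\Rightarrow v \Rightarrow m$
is always true.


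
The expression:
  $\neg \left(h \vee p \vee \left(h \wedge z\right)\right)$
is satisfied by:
  {p: False, h: False}


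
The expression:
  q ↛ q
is never true.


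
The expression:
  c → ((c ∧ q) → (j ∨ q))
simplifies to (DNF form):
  True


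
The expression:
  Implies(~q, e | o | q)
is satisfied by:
  {q: True, e: True, o: True}
  {q: True, e: True, o: False}
  {q: True, o: True, e: False}
  {q: True, o: False, e: False}
  {e: True, o: True, q: False}
  {e: True, o: False, q: False}
  {o: True, e: False, q: False}


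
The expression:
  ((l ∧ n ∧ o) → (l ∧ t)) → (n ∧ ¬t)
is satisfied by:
  {n: True, t: False}


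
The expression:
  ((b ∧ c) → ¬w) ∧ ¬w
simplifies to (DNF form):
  ¬w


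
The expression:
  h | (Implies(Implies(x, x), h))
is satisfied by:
  {h: True}


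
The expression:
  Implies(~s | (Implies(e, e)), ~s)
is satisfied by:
  {s: False}


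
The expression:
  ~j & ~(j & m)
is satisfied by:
  {j: False}


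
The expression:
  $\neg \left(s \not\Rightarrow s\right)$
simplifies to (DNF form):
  $\text{True}$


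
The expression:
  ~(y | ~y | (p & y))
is never true.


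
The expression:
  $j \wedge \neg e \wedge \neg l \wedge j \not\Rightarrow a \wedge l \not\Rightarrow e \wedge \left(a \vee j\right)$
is never true.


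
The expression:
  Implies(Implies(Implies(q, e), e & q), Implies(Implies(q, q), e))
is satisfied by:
  {e: True, q: False}
  {q: False, e: False}
  {q: True, e: True}


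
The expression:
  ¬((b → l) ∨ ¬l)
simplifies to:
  False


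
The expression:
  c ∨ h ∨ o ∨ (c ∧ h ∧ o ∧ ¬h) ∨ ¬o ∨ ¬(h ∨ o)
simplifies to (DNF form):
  True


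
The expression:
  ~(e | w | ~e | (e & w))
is never true.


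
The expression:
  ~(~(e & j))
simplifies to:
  e & j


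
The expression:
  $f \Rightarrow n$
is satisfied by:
  {n: True, f: False}
  {f: False, n: False}
  {f: True, n: True}


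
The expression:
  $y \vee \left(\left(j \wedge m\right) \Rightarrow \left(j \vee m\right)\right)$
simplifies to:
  $\text{True}$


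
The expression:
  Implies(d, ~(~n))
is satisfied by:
  {n: True, d: False}
  {d: False, n: False}
  {d: True, n: True}


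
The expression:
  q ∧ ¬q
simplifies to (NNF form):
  False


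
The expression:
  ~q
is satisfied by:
  {q: False}


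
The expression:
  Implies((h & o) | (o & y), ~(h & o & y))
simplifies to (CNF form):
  ~h | ~o | ~y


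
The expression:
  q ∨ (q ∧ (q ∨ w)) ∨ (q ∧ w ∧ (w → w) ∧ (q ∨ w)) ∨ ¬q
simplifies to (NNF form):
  True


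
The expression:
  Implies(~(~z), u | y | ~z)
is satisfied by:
  {y: True, u: True, z: False}
  {y: True, u: False, z: False}
  {u: True, y: False, z: False}
  {y: False, u: False, z: False}
  {y: True, z: True, u: True}
  {y: True, z: True, u: False}
  {z: True, u: True, y: False}


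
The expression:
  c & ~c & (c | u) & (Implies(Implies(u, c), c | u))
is never true.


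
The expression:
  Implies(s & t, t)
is always true.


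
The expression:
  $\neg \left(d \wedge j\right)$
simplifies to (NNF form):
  $\neg d \vee \neg j$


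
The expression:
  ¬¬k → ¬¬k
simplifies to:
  True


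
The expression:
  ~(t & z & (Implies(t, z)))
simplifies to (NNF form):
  ~t | ~z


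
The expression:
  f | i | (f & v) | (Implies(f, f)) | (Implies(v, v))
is always true.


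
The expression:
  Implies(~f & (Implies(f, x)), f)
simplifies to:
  f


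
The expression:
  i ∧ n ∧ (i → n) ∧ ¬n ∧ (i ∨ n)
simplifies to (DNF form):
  False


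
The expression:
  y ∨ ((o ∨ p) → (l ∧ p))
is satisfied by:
  {y: True, l: True, p: False, o: False}
  {y: True, l: False, p: False, o: False}
  {y: True, o: True, l: True, p: False}
  {y: True, o: True, l: False, p: False}
  {y: True, p: True, l: True, o: False}
  {y: True, p: True, l: False, o: False}
  {y: True, p: True, o: True, l: True}
  {y: True, p: True, o: True, l: False}
  {l: True, y: False, p: False, o: False}
  {y: False, l: False, p: False, o: False}
  {p: True, l: True, y: False, o: False}
  {o: True, p: True, l: True, y: False}


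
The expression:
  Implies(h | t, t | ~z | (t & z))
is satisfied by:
  {t: True, h: False, z: False}
  {h: False, z: False, t: False}
  {t: True, z: True, h: False}
  {z: True, h: False, t: False}
  {t: True, h: True, z: False}
  {h: True, t: False, z: False}
  {t: True, z: True, h: True}


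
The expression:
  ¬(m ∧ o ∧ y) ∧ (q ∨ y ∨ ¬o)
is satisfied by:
  {q: True, y: False, m: False, o: False}
  {q: False, y: False, m: False, o: False}
  {q: True, m: True, y: False, o: False}
  {m: True, q: False, y: False, o: False}
  {q: True, y: True, m: False, o: False}
  {y: True, q: False, m: False, o: False}
  {q: True, m: True, y: True, o: False}
  {m: True, y: True, q: False, o: False}
  {o: True, q: True, y: False, m: False}
  {o: True, m: True, q: True, y: False}
  {o: True, q: True, y: True, m: False}
  {o: True, y: True, q: False, m: False}


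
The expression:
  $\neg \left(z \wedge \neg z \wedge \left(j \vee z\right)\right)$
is always true.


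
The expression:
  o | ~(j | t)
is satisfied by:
  {o: True, t: False, j: False}
  {j: True, o: True, t: False}
  {o: True, t: True, j: False}
  {j: True, o: True, t: True}
  {j: False, t: False, o: False}


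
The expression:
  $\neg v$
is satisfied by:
  {v: False}


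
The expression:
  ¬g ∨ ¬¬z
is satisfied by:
  {z: True, g: False}
  {g: False, z: False}
  {g: True, z: True}


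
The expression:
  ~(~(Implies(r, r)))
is always true.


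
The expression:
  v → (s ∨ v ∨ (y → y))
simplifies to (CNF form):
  True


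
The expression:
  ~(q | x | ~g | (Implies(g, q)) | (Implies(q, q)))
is never true.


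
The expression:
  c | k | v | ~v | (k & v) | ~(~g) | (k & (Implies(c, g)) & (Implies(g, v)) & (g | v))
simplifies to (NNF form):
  True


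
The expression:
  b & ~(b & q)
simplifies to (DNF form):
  b & ~q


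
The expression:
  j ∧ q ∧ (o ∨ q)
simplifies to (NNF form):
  j ∧ q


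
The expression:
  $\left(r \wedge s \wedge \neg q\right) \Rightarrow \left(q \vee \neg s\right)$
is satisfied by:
  {q: True, s: False, r: False}
  {s: False, r: False, q: False}
  {r: True, q: True, s: False}
  {r: True, s: False, q: False}
  {q: True, s: True, r: False}
  {s: True, q: False, r: False}
  {r: True, s: True, q: True}


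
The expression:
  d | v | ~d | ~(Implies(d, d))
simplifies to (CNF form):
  True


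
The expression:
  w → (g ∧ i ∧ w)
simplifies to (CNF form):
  (g ∨ ¬w) ∧ (i ∨ ¬w)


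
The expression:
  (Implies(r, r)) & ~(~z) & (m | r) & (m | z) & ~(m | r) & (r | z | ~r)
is never true.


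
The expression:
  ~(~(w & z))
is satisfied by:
  {z: True, w: True}


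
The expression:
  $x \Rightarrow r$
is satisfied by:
  {r: True, x: False}
  {x: False, r: False}
  {x: True, r: True}


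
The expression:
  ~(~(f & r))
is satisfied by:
  {r: True, f: True}


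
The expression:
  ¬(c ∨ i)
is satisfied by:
  {i: False, c: False}


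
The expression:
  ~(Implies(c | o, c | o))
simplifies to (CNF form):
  False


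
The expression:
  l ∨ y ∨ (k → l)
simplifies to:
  l ∨ y ∨ ¬k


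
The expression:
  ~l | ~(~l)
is always true.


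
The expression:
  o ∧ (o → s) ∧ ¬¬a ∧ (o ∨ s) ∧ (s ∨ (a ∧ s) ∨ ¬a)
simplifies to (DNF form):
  a ∧ o ∧ s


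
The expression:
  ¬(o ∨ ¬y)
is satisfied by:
  {y: True, o: False}


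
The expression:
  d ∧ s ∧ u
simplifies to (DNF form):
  d ∧ s ∧ u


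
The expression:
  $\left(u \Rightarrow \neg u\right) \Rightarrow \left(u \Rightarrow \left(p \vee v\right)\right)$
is always true.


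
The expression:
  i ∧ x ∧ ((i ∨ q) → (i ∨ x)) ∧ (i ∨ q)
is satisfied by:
  {i: True, x: True}


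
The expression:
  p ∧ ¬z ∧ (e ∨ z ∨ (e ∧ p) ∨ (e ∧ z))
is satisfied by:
  {p: True, e: True, z: False}


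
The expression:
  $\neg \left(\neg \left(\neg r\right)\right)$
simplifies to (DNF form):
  $\neg r$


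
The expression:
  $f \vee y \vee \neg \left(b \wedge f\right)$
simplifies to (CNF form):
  $\text{True}$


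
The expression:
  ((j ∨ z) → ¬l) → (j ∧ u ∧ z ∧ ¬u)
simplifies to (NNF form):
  l ∧ (j ∨ z)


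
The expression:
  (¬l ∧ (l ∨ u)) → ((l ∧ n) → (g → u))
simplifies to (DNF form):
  True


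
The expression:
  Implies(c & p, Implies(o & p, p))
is always true.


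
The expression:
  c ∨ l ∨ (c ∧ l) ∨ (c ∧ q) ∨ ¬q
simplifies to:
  c ∨ l ∨ ¬q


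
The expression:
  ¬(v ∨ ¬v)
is never true.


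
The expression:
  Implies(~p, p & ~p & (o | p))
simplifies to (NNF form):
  p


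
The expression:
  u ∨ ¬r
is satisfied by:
  {u: True, r: False}
  {r: False, u: False}
  {r: True, u: True}


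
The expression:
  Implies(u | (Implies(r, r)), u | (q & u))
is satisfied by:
  {u: True}


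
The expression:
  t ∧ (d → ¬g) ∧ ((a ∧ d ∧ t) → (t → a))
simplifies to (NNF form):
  t ∧ (¬d ∨ ¬g)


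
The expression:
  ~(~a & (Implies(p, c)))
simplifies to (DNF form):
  a | (p & ~c)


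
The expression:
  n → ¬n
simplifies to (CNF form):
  ¬n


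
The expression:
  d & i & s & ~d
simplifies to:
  False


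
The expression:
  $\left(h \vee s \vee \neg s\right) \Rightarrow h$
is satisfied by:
  {h: True}


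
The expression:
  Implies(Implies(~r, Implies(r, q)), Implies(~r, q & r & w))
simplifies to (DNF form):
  r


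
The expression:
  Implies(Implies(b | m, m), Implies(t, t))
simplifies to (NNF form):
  True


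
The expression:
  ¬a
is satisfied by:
  {a: False}


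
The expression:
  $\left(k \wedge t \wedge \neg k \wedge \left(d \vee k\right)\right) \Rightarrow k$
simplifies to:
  $\text{True}$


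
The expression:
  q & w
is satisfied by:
  {w: True, q: True}


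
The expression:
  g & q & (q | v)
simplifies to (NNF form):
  g & q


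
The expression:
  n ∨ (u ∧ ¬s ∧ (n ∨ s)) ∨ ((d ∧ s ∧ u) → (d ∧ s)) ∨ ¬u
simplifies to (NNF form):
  True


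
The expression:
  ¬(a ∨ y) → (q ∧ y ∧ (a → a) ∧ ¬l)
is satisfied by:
  {a: True, y: True}
  {a: True, y: False}
  {y: True, a: False}


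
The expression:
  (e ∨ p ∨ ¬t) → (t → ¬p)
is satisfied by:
  {p: False, t: False}
  {t: True, p: False}
  {p: True, t: False}


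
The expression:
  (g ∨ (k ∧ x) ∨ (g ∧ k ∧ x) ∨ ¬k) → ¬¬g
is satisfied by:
  {k: True, g: True, x: False}
  {g: True, x: False, k: False}
  {k: True, g: True, x: True}
  {g: True, x: True, k: False}
  {k: True, x: False, g: False}


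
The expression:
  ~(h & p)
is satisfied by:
  {p: False, h: False}
  {h: True, p: False}
  {p: True, h: False}


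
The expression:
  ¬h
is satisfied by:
  {h: False}


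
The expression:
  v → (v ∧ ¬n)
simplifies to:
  ¬n ∨ ¬v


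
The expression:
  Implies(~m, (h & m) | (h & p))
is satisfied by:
  {m: True, h: True, p: True}
  {m: True, h: True, p: False}
  {m: True, p: True, h: False}
  {m: True, p: False, h: False}
  {h: True, p: True, m: False}


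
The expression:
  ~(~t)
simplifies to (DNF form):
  t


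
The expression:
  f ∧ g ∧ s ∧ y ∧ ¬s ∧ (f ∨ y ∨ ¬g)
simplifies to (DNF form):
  False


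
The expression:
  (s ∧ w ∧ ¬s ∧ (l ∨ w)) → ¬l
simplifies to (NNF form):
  True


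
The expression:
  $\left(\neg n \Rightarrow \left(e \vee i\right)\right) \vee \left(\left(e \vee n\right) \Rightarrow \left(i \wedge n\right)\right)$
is always true.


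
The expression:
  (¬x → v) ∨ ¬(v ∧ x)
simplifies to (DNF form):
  True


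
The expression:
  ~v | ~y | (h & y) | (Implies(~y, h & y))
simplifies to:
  True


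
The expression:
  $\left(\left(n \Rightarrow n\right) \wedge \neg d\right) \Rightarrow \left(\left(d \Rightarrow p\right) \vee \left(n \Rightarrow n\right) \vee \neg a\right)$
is always true.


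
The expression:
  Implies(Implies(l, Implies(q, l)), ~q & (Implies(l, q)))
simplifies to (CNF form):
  ~l & ~q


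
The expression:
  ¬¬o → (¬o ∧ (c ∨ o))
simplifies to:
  ¬o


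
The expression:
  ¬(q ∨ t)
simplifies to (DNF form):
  ¬q ∧ ¬t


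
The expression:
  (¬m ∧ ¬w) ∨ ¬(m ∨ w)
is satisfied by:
  {w: False, m: False}


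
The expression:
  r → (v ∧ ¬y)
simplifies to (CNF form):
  (v ∨ ¬r) ∧ (¬r ∨ ¬y)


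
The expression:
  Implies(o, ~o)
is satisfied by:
  {o: False}


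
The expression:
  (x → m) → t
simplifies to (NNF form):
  t ∨ (x ∧ ¬m)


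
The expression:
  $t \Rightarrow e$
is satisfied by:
  {e: True, t: False}
  {t: False, e: False}
  {t: True, e: True}


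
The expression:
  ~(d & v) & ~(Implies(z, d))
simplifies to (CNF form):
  z & ~d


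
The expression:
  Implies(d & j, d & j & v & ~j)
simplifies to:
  ~d | ~j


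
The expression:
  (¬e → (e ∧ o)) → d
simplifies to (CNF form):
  d ∨ ¬e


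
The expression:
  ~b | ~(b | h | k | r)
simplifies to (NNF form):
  ~b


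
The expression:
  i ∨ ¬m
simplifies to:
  i ∨ ¬m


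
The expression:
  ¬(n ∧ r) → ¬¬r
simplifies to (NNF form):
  r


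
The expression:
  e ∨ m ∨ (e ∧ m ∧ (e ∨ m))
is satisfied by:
  {m: True, e: True}
  {m: True, e: False}
  {e: True, m: False}


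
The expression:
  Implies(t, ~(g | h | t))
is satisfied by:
  {t: False}


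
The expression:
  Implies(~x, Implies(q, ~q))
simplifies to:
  x | ~q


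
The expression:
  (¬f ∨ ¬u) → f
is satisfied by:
  {f: True}


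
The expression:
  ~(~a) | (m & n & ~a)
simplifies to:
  a | (m & n)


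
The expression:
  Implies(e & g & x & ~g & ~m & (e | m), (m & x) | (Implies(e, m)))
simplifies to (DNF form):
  True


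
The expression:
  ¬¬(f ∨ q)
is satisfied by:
  {q: True, f: True}
  {q: True, f: False}
  {f: True, q: False}


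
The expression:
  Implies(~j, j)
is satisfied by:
  {j: True}


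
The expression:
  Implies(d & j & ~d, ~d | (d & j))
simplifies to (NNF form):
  True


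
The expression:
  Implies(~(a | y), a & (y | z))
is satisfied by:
  {a: True, y: True}
  {a: True, y: False}
  {y: True, a: False}


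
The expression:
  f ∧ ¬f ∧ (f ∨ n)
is never true.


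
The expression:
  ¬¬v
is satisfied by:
  {v: True}


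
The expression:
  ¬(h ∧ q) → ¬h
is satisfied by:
  {q: True, h: False}
  {h: False, q: False}
  {h: True, q: True}


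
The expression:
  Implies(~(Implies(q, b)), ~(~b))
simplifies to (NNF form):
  b | ~q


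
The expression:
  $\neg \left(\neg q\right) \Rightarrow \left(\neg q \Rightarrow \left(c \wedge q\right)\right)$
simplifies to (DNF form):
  $\text{True}$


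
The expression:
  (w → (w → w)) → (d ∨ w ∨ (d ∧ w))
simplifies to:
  d ∨ w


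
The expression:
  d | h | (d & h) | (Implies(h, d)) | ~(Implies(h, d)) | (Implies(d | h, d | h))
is always true.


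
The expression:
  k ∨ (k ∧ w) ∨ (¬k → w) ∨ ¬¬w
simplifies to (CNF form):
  k ∨ w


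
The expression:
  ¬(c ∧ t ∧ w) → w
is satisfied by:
  {w: True}


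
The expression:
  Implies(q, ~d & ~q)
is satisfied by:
  {q: False}


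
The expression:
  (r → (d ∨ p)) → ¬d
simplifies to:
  ¬d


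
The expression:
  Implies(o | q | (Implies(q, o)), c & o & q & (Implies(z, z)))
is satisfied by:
  {c: True, o: True, q: True}


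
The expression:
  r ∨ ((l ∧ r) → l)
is always true.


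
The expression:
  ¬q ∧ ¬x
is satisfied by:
  {q: False, x: False}


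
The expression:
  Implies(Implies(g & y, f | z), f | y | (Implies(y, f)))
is always true.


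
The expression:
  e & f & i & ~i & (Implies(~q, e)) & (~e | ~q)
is never true.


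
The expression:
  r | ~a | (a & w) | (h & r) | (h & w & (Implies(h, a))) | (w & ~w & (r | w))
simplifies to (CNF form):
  r | w | ~a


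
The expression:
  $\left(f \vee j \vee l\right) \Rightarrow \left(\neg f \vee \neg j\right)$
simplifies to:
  $\neg f \vee \neg j$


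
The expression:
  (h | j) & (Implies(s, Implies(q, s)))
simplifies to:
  h | j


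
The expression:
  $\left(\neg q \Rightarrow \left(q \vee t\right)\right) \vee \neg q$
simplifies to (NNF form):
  $\text{True}$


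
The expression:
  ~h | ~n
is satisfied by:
  {h: False, n: False}
  {n: True, h: False}
  {h: True, n: False}


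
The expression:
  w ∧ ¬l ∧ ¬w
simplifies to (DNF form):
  False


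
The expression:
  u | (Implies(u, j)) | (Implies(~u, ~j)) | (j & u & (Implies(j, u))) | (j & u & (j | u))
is always true.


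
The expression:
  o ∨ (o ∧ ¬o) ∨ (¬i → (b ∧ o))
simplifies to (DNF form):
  i ∨ o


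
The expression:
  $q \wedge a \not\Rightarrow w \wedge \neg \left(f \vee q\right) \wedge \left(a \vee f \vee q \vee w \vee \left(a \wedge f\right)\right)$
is never true.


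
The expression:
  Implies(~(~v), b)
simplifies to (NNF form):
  b | ~v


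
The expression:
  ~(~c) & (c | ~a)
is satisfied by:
  {c: True}


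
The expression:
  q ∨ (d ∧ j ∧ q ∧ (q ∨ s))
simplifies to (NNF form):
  q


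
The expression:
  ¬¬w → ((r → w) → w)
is always true.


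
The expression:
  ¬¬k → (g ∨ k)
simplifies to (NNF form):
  True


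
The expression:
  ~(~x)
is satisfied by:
  {x: True}


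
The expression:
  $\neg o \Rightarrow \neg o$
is always true.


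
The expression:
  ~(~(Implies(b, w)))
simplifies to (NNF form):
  w | ~b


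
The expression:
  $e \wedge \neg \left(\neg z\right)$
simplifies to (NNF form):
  $e \wedge z$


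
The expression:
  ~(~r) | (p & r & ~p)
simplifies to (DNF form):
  r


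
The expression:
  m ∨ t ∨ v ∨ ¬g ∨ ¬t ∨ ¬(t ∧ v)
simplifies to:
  True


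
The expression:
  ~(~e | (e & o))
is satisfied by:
  {e: True, o: False}


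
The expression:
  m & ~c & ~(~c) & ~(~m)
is never true.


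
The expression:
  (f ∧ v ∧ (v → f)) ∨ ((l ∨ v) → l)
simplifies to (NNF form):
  f ∨ l ∨ ¬v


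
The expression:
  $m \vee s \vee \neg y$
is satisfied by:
  {m: True, s: True, y: False}
  {m: True, s: False, y: False}
  {s: True, m: False, y: False}
  {m: False, s: False, y: False}
  {y: True, m: True, s: True}
  {y: True, m: True, s: False}
  {y: True, s: True, m: False}


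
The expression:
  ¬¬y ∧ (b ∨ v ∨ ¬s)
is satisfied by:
  {b: True, v: True, y: True, s: False}
  {b: True, y: True, s: False, v: False}
  {v: True, y: True, s: False, b: False}
  {y: True, v: False, s: False, b: False}
  {b: True, s: True, y: True, v: True}
  {b: True, s: True, y: True, v: False}
  {s: True, y: True, v: True, b: False}


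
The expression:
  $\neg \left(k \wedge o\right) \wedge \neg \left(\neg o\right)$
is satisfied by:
  {o: True, k: False}


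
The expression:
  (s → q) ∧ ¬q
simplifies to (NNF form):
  ¬q ∧ ¬s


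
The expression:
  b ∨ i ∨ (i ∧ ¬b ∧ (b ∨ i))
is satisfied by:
  {i: True, b: True}
  {i: True, b: False}
  {b: True, i: False}


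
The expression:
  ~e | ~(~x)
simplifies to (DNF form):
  x | ~e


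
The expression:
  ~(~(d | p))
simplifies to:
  d | p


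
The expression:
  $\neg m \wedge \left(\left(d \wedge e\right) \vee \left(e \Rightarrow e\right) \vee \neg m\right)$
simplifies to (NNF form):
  $\neg m$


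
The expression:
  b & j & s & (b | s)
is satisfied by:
  {j: True, b: True, s: True}


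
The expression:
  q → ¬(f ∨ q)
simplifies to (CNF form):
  ¬q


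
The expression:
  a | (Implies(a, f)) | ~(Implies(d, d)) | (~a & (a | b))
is always true.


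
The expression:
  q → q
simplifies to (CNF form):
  True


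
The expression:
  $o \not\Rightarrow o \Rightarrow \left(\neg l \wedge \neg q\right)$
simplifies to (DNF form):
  $\text{True}$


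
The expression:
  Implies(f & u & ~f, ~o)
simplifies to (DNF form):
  True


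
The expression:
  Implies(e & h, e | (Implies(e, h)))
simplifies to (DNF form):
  True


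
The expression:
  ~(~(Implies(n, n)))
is always true.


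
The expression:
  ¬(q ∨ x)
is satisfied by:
  {q: False, x: False}


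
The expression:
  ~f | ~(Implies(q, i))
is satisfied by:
  {q: True, f: False, i: False}
  {q: False, f: False, i: False}
  {i: True, q: True, f: False}
  {i: True, q: False, f: False}
  {f: True, q: True, i: False}


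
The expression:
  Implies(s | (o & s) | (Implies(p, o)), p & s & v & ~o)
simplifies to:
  p & ~o & (v | ~s)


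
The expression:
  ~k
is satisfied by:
  {k: False}


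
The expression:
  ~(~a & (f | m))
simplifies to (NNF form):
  a | (~f & ~m)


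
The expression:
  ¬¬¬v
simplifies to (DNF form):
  ¬v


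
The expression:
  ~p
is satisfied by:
  {p: False}


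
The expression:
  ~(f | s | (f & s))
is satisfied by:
  {f: False, s: False}


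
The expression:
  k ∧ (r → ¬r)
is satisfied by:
  {k: True, r: False}
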